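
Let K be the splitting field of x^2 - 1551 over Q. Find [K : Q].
[K : Q] = 2

f(x) = x^2 - 1551 factors as (x - √1551)(x + √1551). The splitting field is K = Q(√1551). Since 1551 is squarefree and > 1, it is not a perfect square, so x^2 - 1551 is irreducible over Q and [Q(√1551) : Q] = 2. Hence [K : Q] = 2.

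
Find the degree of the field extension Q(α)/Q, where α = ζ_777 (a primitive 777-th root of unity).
[Q(α):Q] = 432

The minimal polynomial of ζ_777 over Q is the 777-th cyclotomic polynomial Φ_777(x), which is irreducible over Q and has degree φ(777) = 432. Hence [Q(α):Q] = φ(777) = 432.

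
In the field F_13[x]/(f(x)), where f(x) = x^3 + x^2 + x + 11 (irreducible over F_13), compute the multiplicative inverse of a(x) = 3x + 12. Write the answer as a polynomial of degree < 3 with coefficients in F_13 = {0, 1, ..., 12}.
a(x)^(-1) ≡ 11x^2 + 6x (mod f(x))

Since f is irreducible over F_13, F_13[x]/(f) is a field and a(x) ≠ 0 has an inverse. Apply the extended Euclidean algorithm to f(x) and a(x) in F_13[x]: f(x) = (9x^2 + 12x)·a(x) + (11). The last nonzero remainder is the constant 11 = gcd(f, a) in F_13. Back-substituting through the division chain expresses 11 = s(x)·a(x) + t(x)·f(x) with s(x) ≡ 4x^2 + x (mod f), so (4x^2 + x)·a(x) ≡ 11 (mod f). Multiplying by 11^(-1) ≡ 6 in F_13 gives a(x)^(-1) ≡ 6·(4x^2 + x) ≡ 11x^2 + 6x (mod f). Check: (3x + 12)·(11x^2 + 6x) = 7x^3 + 7x^2 + 7x ≡ 1 (mod x^3 + x^2 + x + 11).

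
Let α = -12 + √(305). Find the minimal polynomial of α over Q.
m_α(x) = x^2 + 24x - 161

From α + 12 = √(305), squaring gives (α + 12)^2 = 305, i.e. α^2 + 24α + 144 = 305, so α^2 + 24α - 161 = 0. The discriminant of x^2 + 24x - 161 is (24)^2 - 4·(-161) = 576 + 644 = 1220, and 4·(305) is not a perfect square in Q since 305 is squarefree and ≠ 1. Hence x^2 + 24x - 161 is irreducible over Q and is the minimal polynomial of α.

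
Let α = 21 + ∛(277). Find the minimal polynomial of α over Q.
m_α(x) = x^3 - 63x^2 + 1323x - 9538

Set β = α - 21 = ∛(277), so β^3 = 277. Then (α - 21)^3 - 277 = 0, i.e. α is a root of g(x) = (x - 21)^3 - 277 = x^3 - 63x^2 + 1323x - 9538. Since g(x) = h(x - 21) where h(x) = x^3 - 277, and h is irreducible over Q (because 277 is not a perfect cube, so h has no rational root, and a monic cubic with no rational root is irreducible), g is also irreducible (irreducibility is preserved under the substitution x → x - 21). Hence m_α(x) = x^3 - 63x^2 + 1323x - 9538.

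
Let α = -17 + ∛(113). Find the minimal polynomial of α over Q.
m_α(x) = x^3 + 51x^2 + 867x + 4800

Set β = α + 17 = ∛(113), so β^3 = 113. Then (α + 17)^3 - 113 = 0, i.e. α is a root of g(x) = (x + 17)^3 - 113 = x^3 + 51x^2 + 867x + 4800. Since g(x) = h(x + 17) where h(x) = x^3 - 113, and h is irreducible over Q (because 113 is not a perfect cube, so h has no rational root, and a monic cubic with no rational root is irreducible), g is also irreducible (irreducibility is preserved under the substitution x → x + 17). Hence m_α(x) = x^3 + 51x^2 + 867x + 4800.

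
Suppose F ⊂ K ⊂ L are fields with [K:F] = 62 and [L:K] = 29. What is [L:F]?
[L:F] = 1798

The tower law says that for any tower of field extensions F ⊂ K ⊂ L with finite degrees, [L:F] = [L:K] · [K:F]. Here this gives [L:F] = 29 · 62 = 1798.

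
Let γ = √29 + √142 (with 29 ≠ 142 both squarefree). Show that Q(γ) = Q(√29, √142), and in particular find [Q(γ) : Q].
[Q(γ) : Q] = 4 (equivalently, Q(γ) = Q(√29, √142))

Obviously Q(γ) ⊆ Q(√29, √142), and [Q(√29, √142):Q] = 4 (since 29, 142 are distinct squarefree integers > 1 with 4118 not a perfect square). To show equality we compute the minimal polynomial of γ. From γ = √29 + √142: γ^2 = 29 + 2√(4118) + 142 = 171 + 2√(4118), so γ^2 - 171 = 2√(4118); squaring, (γ^2 - 171)^2 = 4·4118, i.e. γ^4 - 342γ^2 + 29241 - 16472 = 0, i.e. γ^4 - 342γ^2 + 12769 = 0. So γ is a root of x^4 - 342x^2 + 12769. This polynomial is irreducible over Q: it has no rational root (each ±√29 ± √142 is irrational), and any factorization into two quadratics over Q would force √(4118) ∈ Q (pairing opposite roots) or √29, √142 ∈ Q (other pairings), all impossible. Hence [Q(γ):Q] = 4 = [Q(√29, √142):Q], so Q(γ) = Q(√29, √142).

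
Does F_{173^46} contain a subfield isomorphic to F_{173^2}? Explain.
Yes: F_{173^2} is a subfield of F_{173^46}

F_{p^m} embeds in F_{p^n} iff m | n (since F_{p^n} is the splitting field of x^(p^n) - x, and F_{p^m} ⊂ F_{p^n} forces p^n to be a power of p^m, i.e. m | n; conversely if m | n then every root of x^(p^m) - x is a root of x^(p^n) - x). Here 2 | 46 (since 46 = 23·2), so F_{173^2} is a subfield of F_{173^46}, and [F_{173^46} : F_{173^2}] = 46/2 = 23.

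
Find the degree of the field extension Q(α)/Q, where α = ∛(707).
[Q(α):Q] = 3

The minimal polynomial of α is x^3 - 707, irreducible over Q since 707 is not a perfect cube (so x^3 - 707 has no rational root). Hence [Q(α):Q] = deg(m_α) = 3.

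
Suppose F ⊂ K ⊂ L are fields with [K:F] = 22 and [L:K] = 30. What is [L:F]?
[L:F] = 660

The tower law says that for any tower of field extensions F ⊂ K ⊂ L with finite degrees, [L:F] = [L:K] · [K:F]. Here this gives [L:F] = 30 · 22 = 660.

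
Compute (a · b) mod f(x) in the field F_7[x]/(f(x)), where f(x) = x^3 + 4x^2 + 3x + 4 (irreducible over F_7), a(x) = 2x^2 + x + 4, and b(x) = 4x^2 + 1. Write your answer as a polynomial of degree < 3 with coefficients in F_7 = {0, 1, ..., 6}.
a · b ≡ x^2 + 4x + 4 (mod f(x))

Multiply in F_7[x]: a(x)·b(x) = (2x^2 + x + 4)·(4x^2 + 1) = x^4 + 4x^3 + 4x^2 + x + 4. This has degree ≥ 3, so divide by f(x) over F_7: x^4 + 4x^3 + 4x^2 + x + 4 = (x)·(x^3 + 4x^2 + 3x + 4) + (x^2 + 4x + 4). Hence a·b ≡ x^2 + 4x + 4 (mod f). (F_7[x]/(f) is a field with 7^3 = 343 elements since f is irreducible of degree 3.)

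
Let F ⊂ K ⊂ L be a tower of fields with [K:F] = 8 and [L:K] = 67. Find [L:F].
[L:F] = 536

The tower law says that for any tower of field extensions F ⊂ K ⊂ L with finite degrees, [L:F] = [L:K] · [K:F]. Here this gives [L:F] = 67 · 8 = 536.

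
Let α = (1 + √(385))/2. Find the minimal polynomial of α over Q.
m_α(x) = x^2 - x - 96

From 2α - 1 = √(385), squaring gives (2α - 1)^2 = 385, i.e. 4α^2 - 4α + 1 = 385, so α^2 - α + (1 - 385)/4 = 0. Since 385 ≡ 1 (mod 4), (1 - 385)/4 = -96 ∈ Z. The polynomial x^2 - x - 96 has discriminant 1 - 4·(-96) = 385, which is not a perfect square in Q (d = 385 is squarefree and ≠ 1), so x^2 - x - 96 is irreducible over Q. It is the minimal polynomial of α.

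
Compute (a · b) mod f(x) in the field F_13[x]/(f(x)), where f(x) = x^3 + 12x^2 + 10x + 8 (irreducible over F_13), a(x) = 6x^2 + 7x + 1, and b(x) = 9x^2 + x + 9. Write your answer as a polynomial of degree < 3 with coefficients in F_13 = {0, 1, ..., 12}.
a · b ≡ 4x^2 + x (mod f(x))

Multiply in F_13[x]: a(x)·b(x) = (6x^2 + 7x + 1)·(9x^2 + x + 9) = 2x^4 + 4x^3 + 5x^2 + 12x + 9. This has degree ≥ 3, so divide by f(x) over F_13: 2x^4 + 4x^3 + 5x^2 + 12x + 9 = (2x + 6)·(x^3 + 12x^2 + 10x + 8) + (4x^2 + x). Hence a·b ≡ 4x^2 + x (mod f). (F_13[x]/(f) is a field with 13^3 = 2197 elements since f is irreducible of degree 3.)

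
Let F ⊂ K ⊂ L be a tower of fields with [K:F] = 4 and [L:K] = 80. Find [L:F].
[L:F] = 320

The tower law says that for any tower of field extensions F ⊂ K ⊂ L with finite degrees, [L:F] = [L:K] · [K:F]. Here this gives [L:F] = 80 · 4 = 320.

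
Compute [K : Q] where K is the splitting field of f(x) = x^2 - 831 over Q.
[K : Q] = 2

f(x) = x^2 - 831 factors as (x - √831)(x + √831). The splitting field is K = Q(√831). Since 831 is squarefree and > 1, it is not a perfect square, so x^2 - 831 is irreducible over Q and [Q(√831) : Q] = 2. Hence [K : Q] = 2.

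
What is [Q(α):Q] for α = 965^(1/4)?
[Q(α):Q] = 4

α is a root of x^4 - 965. By Eisenstein's criterion at the prime p = 5 (which divides the constant term 965 but p^2 = 25 does not, since 965 is squarefree), x^4 - 965 is irreducible over Q. Hence [Q(α):Q] = 4.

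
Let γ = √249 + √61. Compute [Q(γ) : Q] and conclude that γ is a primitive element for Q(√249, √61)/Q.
[Q(γ) : Q] = 4 (equivalently, Q(γ) = Q(√249, √61))

Obviously Q(γ) ⊆ Q(√249, √61), and [Q(√249, √61):Q] = 4 (since 249, 61 are distinct squarefree integers > 1 with 15189 not a perfect square). To show equality we compute the minimal polynomial of γ. From γ = √249 + √61: γ^2 = 249 + 2√(15189) + 61 = 310 + 2√(15189), so γ^2 - 310 = 2√(15189); squaring, (γ^2 - 310)^2 = 4·15189, i.e. γ^4 - 620γ^2 + 96100 - 60756 = 0, i.e. γ^4 - 620γ^2 + 35344 = 0. So γ is a root of x^4 - 620x^2 + 35344. This polynomial is irreducible over Q: it has no rational root (each ±√249 ± √61 is irrational), and any factorization into two quadratics over Q would force √(15189) ∈ Q (pairing opposite roots) or √249, √61 ∈ Q (other pairings), all impossible. Hence [Q(γ):Q] = 4 = [Q(√249, √61):Q], so Q(γ) = Q(√249, √61).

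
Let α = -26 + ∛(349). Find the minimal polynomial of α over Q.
m_α(x) = x^3 + 78x^2 + 2028x + 17227

Set β = α + 26 = ∛(349), so β^3 = 349. Then (α + 26)^3 - 349 = 0, i.e. α is a root of g(x) = (x + 26)^3 - 349 = x^3 + 78x^2 + 2028x + 17227. Since g(x) = h(x + 26) where h(x) = x^3 - 349, and h is irreducible over Q (because 349 is not a perfect cube, so h has no rational root, and a monic cubic with no rational root is irreducible), g is also irreducible (irreducibility is preserved under the substitution x → x + 26). Hence m_α(x) = x^3 + 78x^2 + 2028x + 17227.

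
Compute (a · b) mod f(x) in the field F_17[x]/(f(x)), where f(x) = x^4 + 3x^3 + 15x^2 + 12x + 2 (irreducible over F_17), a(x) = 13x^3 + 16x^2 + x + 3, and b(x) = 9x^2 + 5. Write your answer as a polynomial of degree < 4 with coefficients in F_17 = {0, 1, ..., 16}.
a · b ≡ 11x^3 + 6x^2 + 11x + 4 (mod f(x))

Multiply in F_17[x]: a(x)·b(x) = (13x^3 + 16x^2 + x + 3)·(9x^2 + 5) = 15x^5 + 8x^4 + 6x^3 + 5x^2 + 5x + 15. This has degree ≥ 4, so divide by f(x) over F_17: 15x^5 + 8x^4 + 6x^3 + 5x^2 + 5x + 15 = (15x + 14)·(x^4 + 3x^3 + 15x^2 + 12x + 2) + (11x^3 + 6x^2 + 11x + 4). Hence a·b ≡ 11x^3 + 6x^2 + 11x + 4 (mod f). (F_17[x]/(f) is a field with 17^4 = 83521 elements since f is irreducible of degree 4.)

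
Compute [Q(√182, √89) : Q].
[Q(√182, √89) : Q] = 4

[Q(√182):Q] = 2 (min poly x^2 - 182, irreducible since 182 is squarefree > 1). For the top step, suppose √89 ∈ Q(√182), say √89 = c + d√182 with c, d ∈ Q. Squaring: 89 = c^2 + 182d^2 + 2cd√182. Since √182 ∉ Q this forces 2cd = 0. If d = 0 then √89 = c ∈ Q, contradicting 89 squarefree > 1. If c = 0 then 89 = 182d^2, so 182·89 = (182d)^2 is a perfect square in Q — but 182·89 = 16198 is not a perfect square (since 182 and 89 are distinct squarefree integers). Contradiction. Hence √89 ∉ Q(√182), so x^2 - 89 stays irreducible over Q(√182) and [Q(√182, √89) : Q(√182)] = 2. By the tower law, [Q(√182, √89) : Q] = 2 · 2 = 4.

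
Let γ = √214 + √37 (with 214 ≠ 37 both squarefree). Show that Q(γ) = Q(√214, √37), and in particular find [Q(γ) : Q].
[Q(γ) : Q] = 4 (equivalently, Q(γ) = Q(√214, √37))

Obviously Q(γ) ⊆ Q(√214, √37), and [Q(√214, √37):Q] = 4 (since 214, 37 are distinct squarefree integers > 1 with 7918 not a perfect square). To show equality we compute the minimal polynomial of γ. From γ = √214 + √37: γ^2 = 214 + 2√(7918) + 37 = 251 + 2√(7918), so γ^2 - 251 = 2√(7918); squaring, (γ^2 - 251)^2 = 4·7918, i.e. γ^4 - 502γ^2 + 63001 - 31672 = 0, i.e. γ^4 - 502γ^2 + 31329 = 0. So γ is a root of x^4 - 502x^2 + 31329. This polynomial is irreducible over Q: it has no rational root (each ±√214 ± √37 is irrational), and any factorization into two quadratics over Q would force √(7918) ∈ Q (pairing opposite roots) or √214, √37 ∈ Q (other pairings), all impossible. Hence [Q(γ):Q] = 4 = [Q(√214, √37):Q], so Q(γ) = Q(√214, √37).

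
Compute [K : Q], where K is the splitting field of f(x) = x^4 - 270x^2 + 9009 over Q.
[K : Q] = 4

Solving the quadratic in x^2: x^2 = (270 ± √(270^2 - 4·9009))/2 = (270 ± √36864)/2 = (270 ± 192)/2, giving x^2 = 39 or x^2 = 231. So f(x) = (x^2 - 39)(x^2 - 231) and the roots of f are ±√39, ±√231. Hence the splitting field is K = Q(√39, √231). Since 39 and 231 are distinct squarefree integers > 1, their product 9009 is not a perfect square, so √231 ∉ Q(√39). By the tower law [K:Q] = [Q(√39,√231):Q(√39)] · [Q(√39):Q] = 2 · 2 = 4.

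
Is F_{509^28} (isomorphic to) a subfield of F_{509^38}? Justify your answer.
No: F_{509^28} is not a subfield of F_{509^38}

F_{p^m} embeds in F_{p^n} iff m | n. Here 28 ∤ 38 (since 38 = 1·28 + 10 with remainder 10 ≠ 0), so F_{509^28} is not a subfield of F_{509^38}. Equivalently: if it were, the tower law would give 28 = [F_{509^28}:F_509] dividing [F_{509^38}:F_509] = 38, contradiction.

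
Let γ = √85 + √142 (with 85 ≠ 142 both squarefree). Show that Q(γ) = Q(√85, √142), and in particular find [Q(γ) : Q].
[Q(γ) : Q] = 4 (equivalently, Q(γ) = Q(√85, √142))

Obviously Q(γ) ⊆ Q(√85, √142), and [Q(√85, √142):Q] = 4 (since 85, 142 are distinct squarefree integers > 1 with 12070 not a perfect square). To show equality we compute the minimal polynomial of γ. From γ = √85 + √142: γ^2 = 85 + 2√(12070) + 142 = 227 + 2√(12070), so γ^2 - 227 = 2√(12070); squaring, (γ^2 - 227)^2 = 4·12070, i.e. γ^4 - 454γ^2 + 51529 - 48280 = 0, i.e. γ^4 - 454γ^2 + 3249 = 0. So γ is a root of x^4 - 454x^2 + 3249. This polynomial is irreducible over Q: it has no rational root (each ±√85 ± √142 is irrational), and any factorization into two quadratics over Q would force √(12070) ∈ Q (pairing opposite roots) or √85, √142 ∈ Q (other pairings), all impossible. Hence [Q(γ):Q] = 4 = [Q(√85, √142):Q], so Q(γ) = Q(√85, √142).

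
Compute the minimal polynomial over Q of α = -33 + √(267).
m_α(x) = x^2 + 66x + 822

From α + 33 = √(267), squaring gives (α + 33)^2 = 267, i.e. α^2 + 66α + 1089 = 267, so α^2 + 66α + 822 = 0. The discriminant of x^2 + 66x + 822 is (66)^2 - 4·(822) = 4356 - 3288 = 1068, and 4·(267) is not a perfect square in Q since 267 is squarefree and ≠ 1. Hence x^2 + 66x + 822 is irreducible over Q and is the minimal polynomial of α.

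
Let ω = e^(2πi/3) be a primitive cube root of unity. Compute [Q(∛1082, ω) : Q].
[Q(∛1082, ω) : Q] = 6

[Q(∛1082):Q] = 3 (min poly x^3 - 1082, irreducible since 1082 is not a perfect cube). [Q(ω):Q] = 2 (min poly x^2 + x + 1). Since Q(∛1082) ⊂ R and ω ∉ R, we have ω ∉ Q(∛1082), so x^2 + x + 1 remains irreducible over Q(∛1082) and [Q(∛1082, ω) : Q(∛1082)] = 2. By the tower law, [Q(∛1082, ω) : Q] = 3 · 2 = 6. (In fact Q(∛1082, ω) is the splitting field of x^3 - 1082 over Q.)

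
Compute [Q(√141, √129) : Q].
[Q(√141, √129) : Q] = 4

[Q(√141):Q] = 2 (min poly x^2 - 141, irreducible since 141 is squarefree > 1). For the top step, suppose √129 ∈ Q(√141), say √129 = c + d√141 with c, d ∈ Q. Squaring: 129 = c^2 + 141d^2 + 2cd√141. Since √141 ∉ Q this forces 2cd = 0. If d = 0 then √129 = c ∈ Q, contradicting 129 squarefree > 1. If c = 0 then 129 = 141d^2, so 141·129 = (141d)^2 is a perfect square in Q — but 141·129 = 18189 is not a perfect square (since 141 and 129 are distinct squarefree integers). Contradiction. Hence √129 ∉ Q(√141), so x^2 - 129 stays irreducible over Q(√141) and [Q(√141, √129) : Q(√141)] = 2. By the tower law, [Q(√141, √129) : Q] = 2 · 2 = 4.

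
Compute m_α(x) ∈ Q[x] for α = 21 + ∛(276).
m_α(x) = x^3 - 63x^2 + 1323x - 9537

Set β = α - 21 = ∛(276), so β^3 = 276. Then (α - 21)^3 - 276 = 0, i.e. α is a root of g(x) = (x - 21)^3 - 276 = x^3 - 63x^2 + 1323x - 9537. Since g(x) = h(x - 21) where h(x) = x^3 - 276, and h is irreducible over Q (because 276 is not a perfect cube, so h has no rational root, and a monic cubic with no rational root is irreducible), g is also irreducible (irreducibility is preserved under the substitution x → x - 21). Hence m_α(x) = x^3 - 63x^2 + 1323x - 9537.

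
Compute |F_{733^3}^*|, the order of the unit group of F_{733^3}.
|F_{733^3}^*| = 393832836

F_{733^3} has 733^3 = 393832837 elements; its multiplicative group consists of all nonzero elements, so |F_{733^3}^*| = 393832837 - 1 = 393832836. (It is cyclic since any finite subgroup of the multiplicative group of a field is cyclic.)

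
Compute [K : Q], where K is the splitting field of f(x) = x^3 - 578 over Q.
[K : Q] = 6

The roots of x^3 - 578 are ∛578, ω∛578, ω^2∛578 where ω = e^(2πi/3) is a primitive cube root of unity, so K = Q(∛578, ω). Now [Q(∛578):Q] = 3 (since 578 is not a perfect cube, x^3 - 578 is irreducible) and [Q(ω):Q] = 2. Both 2 and 3 divide [K:Q], and [K:Q] ≤ 3·2 = 6, so [K:Q] = 6. (Equivalently: Q(∛578) ⊂ R but ω ∉ R, so [K : Q(∛578)] = 2.)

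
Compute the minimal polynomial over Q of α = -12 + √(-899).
m_α(x) = x^2 + 24x + 1043

From α + 12 = √(-899), squaring gives (α + 12)^2 = -899, i.e. α^2 + 24α + 144 = -899, so α^2 + 24α + 1043 = 0. The discriminant of x^2 + 24x + 1043 is (24)^2 - 4·(1043) = 576 - 4172 = -3596, and 4·(-899) is not a perfect square in Q since -899 is squarefree and ≠ 1. Hence x^2 + 24x + 1043 is irreducible over Q and is the minimal polynomial of α.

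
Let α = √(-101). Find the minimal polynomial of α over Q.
m_α(x) = x^2 + 101

α satisfies α^2 + 101 = 0, so x^2 + 101 annihilates α. Since d = -101 is squarefree and ≠ 1, it is not a perfect square in Q, so x^2 + 101 has no rational root and is therefore irreducible over Q (a degree-2 polynomial over a field is irreducible iff it has no root). Hence m_α(x) = x^2 + 101.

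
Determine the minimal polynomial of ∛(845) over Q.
m_α(x) = x^3 - 845

α satisfies α^3 = 845, so x^3 - 845 annihilates α. By the rational root test, a rational root p/q (in lowest terms) of x^3 - 845 would satisfy p^3 = 845 q^3, forcing q = 1 and p^3 = 845; but 845 is not a perfect cube, contradiction. A monic cubic over Q with no rational root is irreducible (any nontrivial factorization would include a linear factor). Hence x^3 - 845 is the minimal polynomial of α, and in particular [Q(α):Q] = 3.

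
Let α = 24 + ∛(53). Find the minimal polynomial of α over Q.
m_α(x) = x^3 - 72x^2 + 1728x - 13877

Set β = α - 24 = ∛(53), so β^3 = 53. Then (α - 24)^3 - 53 = 0, i.e. α is a root of g(x) = (x - 24)^3 - 53 = x^3 - 72x^2 + 1728x - 13877. Since g(x) = h(x - 24) where h(x) = x^3 - 53, and h is irreducible over Q (because 53 is not a perfect cube, so h has no rational root, and a monic cubic with no rational root is irreducible), g is also irreducible (irreducibility is preserved under the substitution x → x - 24). Hence m_α(x) = x^3 - 72x^2 + 1728x - 13877.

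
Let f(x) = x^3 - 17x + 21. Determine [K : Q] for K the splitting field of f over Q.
[K : Q] = 6

By the rational root test, any rational root of the monic integer polynomial f(x) = x^3 - 17x + 21 must be an integer dividing the constant term 21, i.e. one of ±{1, 3, 7, 21}. Evaluating: f(1) = 5, f(-1) = 37, f(3) = -3, f(-3) = 45, f(7) = 245, f(-7) = -203, f(21) = 8925, f(-21) = -8883; none is 0, so f has no rational root and is therefore irreducible over Q (a cubic with no linear factor over a field is irreducible). For an irreducible cubic, the Galois group is A_3 or S_3 according as the discriminant disc(f) = -4a^3 - 27b^2 = -4·(-17)^3 - 27·(21)^2 = 7745 is or is not a square in Q. Here disc(f) = 7745 is not a perfect square in Q, so the Galois group of f over Q is not contained in A_3 and must be all of S_3. The splitting field has degree |S_3| = 6 over Q, so [K : Q] = 6.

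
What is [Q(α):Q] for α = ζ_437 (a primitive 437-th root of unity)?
[Q(α):Q] = 396

The minimal polynomial of ζ_437 over Q is the 437-th cyclotomic polynomial Φ_437(x), which is irreducible over Q and has degree φ(437) = 396. Hence [Q(α):Q] = φ(437) = 396.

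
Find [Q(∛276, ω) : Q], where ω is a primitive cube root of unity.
[Q(∛276, ω) : Q] = 6

[Q(∛276):Q] = 3 (min poly x^3 - 276, irreducible since 276 is not a perfect cube). [Q(ω):Q] = 2 (min poly x^2 + x + 1). Since Q(∛276) ⊂ R and ω ∉ R, we have ω ∉ Q(∛276), so x^2 + x + 1 remains irreducible over Q(∛276) and [Q(∛276, ω) : Q(∛276)] = 2. By the tower law, [Q(∛276, ω) : Q] = 3 · 2 = 6. (In fact Q(∛276, ω) is the splitting field of x^3 - 276 over Q.)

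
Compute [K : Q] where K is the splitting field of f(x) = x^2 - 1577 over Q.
[K : Q] = 2

f(x) = x^2 - 1577 factors as (x - √1577)(x + √1577). The splitting field is K = Q(√1577). Since 1577 is squarefree and > 1, it is not a perfect square, so x^2 - 1577 is irreducible over Q and [Q(√1577) : Q] = 2. Hence [K : Q] = 2.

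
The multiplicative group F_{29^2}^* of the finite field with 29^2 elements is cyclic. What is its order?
|F_{29^2}^*| = 840

F_{29^2} has 29^2 = 841 elements; its multiplicative group consists of all nonzero elements, so |F_{29^2}^*| = 841 - 1 = 840. (It is cyclic since any finite subgroup of the multiplicative group of a field is cyclic.)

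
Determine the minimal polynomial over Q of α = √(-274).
m_α(x) = x^2 + 274

α satisfies α^2 + 274 = 0, so x^2 + 274 annihilates α. Since d = -274 is squarefree and ≠ 1, it is not a perfect square in Q, so x^2 + 274 has no rational root and is therefore irreducible over Q (a degree-2 polynomial over a field is irreducible iff it has no root). Hence m_α(x) = x^2 + 274.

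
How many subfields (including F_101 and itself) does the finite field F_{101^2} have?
F_{101^2} has 2 subfields

The subfields of F_{p^n} are exactly the fields F_{p^d} for d | n (each is the fixed field of the unique index-d subgroup of Gal(F_{p^n}/F_p) ≅ Z/nZ). The divisors of n = 2 are {1, 2}, giving 2 subfields: F_{101^1}, F_{101^2}.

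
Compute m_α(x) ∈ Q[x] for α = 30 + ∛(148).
m_α(x) = x^3 - 90x^2 + 2700x - 27148

Set β = α - 30 = ∛(148), so β^3 = 148. Then (α - 30)^3 - 148 = 0, i.e. α is a root of g(x) = (x - 30)^3 - 148 = x^3 - 90x^2 + 2700x - 27148. Since g(x) = h(x - 30) where h(x) = x^3 - 148, and h is irreducible over Q (because 148 is not a perfect cube, so h has no rational root, and a monic cubic with no rational root is irreducible), g is also irreducible (irreducibility is preserved under the substitution x → x - 30). Hence m_α(x) = x^3 - 90x^2 + 2700x - 27148.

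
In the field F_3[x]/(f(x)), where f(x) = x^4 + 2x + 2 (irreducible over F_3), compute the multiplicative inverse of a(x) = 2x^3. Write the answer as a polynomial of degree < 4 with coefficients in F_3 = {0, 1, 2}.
a(x)^(-1) ≡ 2x^3 + x^2 + 2x + 1 (mod f(x))

Since f is irreducible over F_3, F_3[x]/(f) is a field and a(x) ≠ 0 has an inverse. Apply the extended Euclidean algorithm to f(x) and a(x) in F_3[x]: f(x) = (2x)·a(x) + (2x + 2);  a(x) = (x^2 + 2x + 1)·(2x + 2) + (1). The last nonzero remainder is the constant 1 = gcd(f, a) in F_3. Back-substituting through the division chain expresses 1 = s(x)·a(x) + t(x)·f(x) with s(x) ≡ 2x^3 + x^2 + 2x + 1 (mod f), so a(x)^(-1) ≡ s(x) = 2x^3 + x^2 + 2x + 1 (mod f). Check: (2x^3)·(2x^3 + x^2 + 2x + 1) = x^6 + 2x^5 + x^4 + 2x^3 ≡ 1 (mod x^4 + 2x + 2).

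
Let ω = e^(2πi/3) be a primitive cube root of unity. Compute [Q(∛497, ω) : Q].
[Q(∛497, ω) : Q] = 6

[Q(∛497):Q] = 3 (min poly x^3 - 497, irreducible since 497 is not a perfect cube). [Q(ω):Q] = 2 (min poly x^2 + x + 1). Since Q(∛497) ⊂ R and ω ∉ R, we have ω ∉ Q(∛497), so x^2 + x + 1 remains irreducible over Q(∛497) and [Q(∛497, ω) : Q(∛497)] = 2. By the tower law, [Q(∛497, ω) : Q] = 3 · 2 = 6. (In fact Q(∛497, ω) is the splitting field of x^3 - 497 over Q.)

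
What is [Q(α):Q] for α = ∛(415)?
[Q(α):Q] = 3

The minimal polynomial of α is x^3 - 415, irreducible over Q since 415 is not a perfect cube (so x^3 - 415 has no rational root). Hence [Q(α):Q] = deg(m_α) = 3.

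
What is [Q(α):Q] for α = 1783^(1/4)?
[Q(α):Q] = 4

α is a root of x^4 - 1783. By Eisenstein's criterion at the prime p = 1783 (which divides the constant term 1783 but p^2 = 3179089 does not, since 1783 is squarefree), x^4 - 1783 is irreducible over Q. Hence [Q(α):Q] = 4.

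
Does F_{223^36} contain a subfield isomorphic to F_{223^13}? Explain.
No: F_{223^13} is not a subfield of F_{223^36}

F_{p^m} embeds in F_{p^n} iff m | n. Here 13 ∤ 36 (since 36 = 2·13 + 10 with remainder 10 ≠ 0), so F_{223^13} is not a subfield of F_{223^36}. Equivalently: if it were, the tower law would give 13 = [F_{223^13}:F_223] dividing [F_{223^36}:F_223] = 36, contradiction.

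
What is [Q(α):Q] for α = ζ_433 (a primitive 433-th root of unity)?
[Q(α):Q] = 432

The minimal polynomial of ζ_433 over Q is the 433-th cyclotomic polynomial Φ_433(x), which is irreducible over Q and has degree φ(433) = 432. Hence [Q(α):Q] = φ(433) = 432.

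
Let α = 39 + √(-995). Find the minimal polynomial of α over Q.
m_α(x) = x^2 - 78x + 2516

From α - 39 = √(-995), squaring gives (α - 39)^2 = -995, i.e. α^2 - 78α + 1521 = -995, so α^2 - 78α + 2516 = 0. The discriminant of x^2 - 78x + 2516 is (-78)^2 - 4·(2516) = 6084 - 10064 = -3980, and 4·(-995) is not a perfect square in Q since -995 is squarefree and ≠ 1. Hence x^2 - 78x + 2516 is irreducible over Q and is the minimal polynomial of α.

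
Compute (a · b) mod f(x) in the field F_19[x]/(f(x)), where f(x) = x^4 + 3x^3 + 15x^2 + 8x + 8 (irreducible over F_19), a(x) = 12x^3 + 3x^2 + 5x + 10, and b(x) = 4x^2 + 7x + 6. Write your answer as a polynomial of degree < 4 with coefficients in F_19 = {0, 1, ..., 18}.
a · b ≡ 12x^3 + 11x^2 + 5x + 7 (mod f(x))

Multiply in F_19[x]: a(x)·b(x) = (12x^3 + 3x^2 + 5x + 10)·(4x^2 + 7x + 6) = 10x^5 + x^4 + 18x^3 + 17x^2 + 5x + 3. This has degree ≥ 4, so divide by f(x) over F_19: 10x^5 + x^4 + 18x^3 + 17x^2 + 5x + 3 = (10x + 9)·(x^4 + 3x^3 + 15x^2 + 8x + 8) + (12x^3 + 11x^2 + 5x + 7). Hence a·b ≡ 12x^3 + 11x^2 + 5x + 7 (mod f). (F_19[x]/(f) is a field with 19^4 = 130321 elements since f is irreducible of degree 4.)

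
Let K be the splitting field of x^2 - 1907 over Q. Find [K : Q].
[K : Q] = 2

f(x) = x^2 - 1907 factors as (x - √1907)(x + √1907). The splitting field is K = Q(√1907). Since 1907 is squarefree and > 1, it is not a perfect square, so x^2 - 1907 is irreducible over Q and [Q(√1907) : Q] = 2. Hence [K : Q] = 2.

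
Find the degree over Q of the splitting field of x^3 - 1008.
[K : Q] = 6

The roots of x^3 - 1008 are ∛1008, ω∛1008, ω^2∛1008 where ω = e^(2πi/3) is a primitive cube root of unity, so K = Q(∛1008, ω). Now [Q(∛1008):Q] = 3 (since 1008 is not a perfect cube, x^3 - 1008 is irreducible) and [Q(ω):Q] = 2. Both 2 and 3 divide [K:Q], and [K:Q] ≤ 3·2 = 6, so [K:Q] = 6. (Equivalently: Q(∛1008) ⊂ R but ω ∉ R, so [K : Q(∛1008)] = 2.)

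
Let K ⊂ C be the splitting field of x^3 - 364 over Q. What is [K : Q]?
[K : Q] = 6

The roots of x^3 - 364 are ∛364, ω∛364, ω^2∛364 where ω = e^(2πi/3) is a primitive cube root of unity, so K = Q(∛364, ω). Now [Q(∛364):Q] = 3 (since 364 is not a perfect cube, x^3 - 364 is irreducible) and [Q(ω):Q] = 2. Both 2 and 3 divide [K:Q], and [K:Q] ≤ 3·2 = 6, so [K:Q] = 6. (Equivalently: Q(∛364) ⊂ R but ω ∉ R, so [K : Q(∛364)] = 2.)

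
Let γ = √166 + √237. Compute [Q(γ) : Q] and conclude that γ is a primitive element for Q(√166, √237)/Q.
[Q(γ) : Q] = 4 (equivalently, Q(γ) = Q(√166, √237))

Obviously Q(γ) ⊆ Q(√166, √237), and [Q(√166, √237):Q] = 4 (since 166, 237 are distinct squarefree integers > 1 with 39342 not a perfect square). To show equality we compute the minimal polynomial of γ. From γ = √166 + √237: γ^2 = 166 + 2√(39342) + 237 = 403 + 2√(39342), so γ^2 - 403 = 2√(39342); squaring, (γ^2 - 403)^2 = 4·39342, i.e. γ^4 - 806γ^2 + 162409 - 157368 = 0, i.e. γ^4 - 806γ^2 + 5041 = 0. So γ is a root of x^4 - 806x^2 + 5041. This polynomial is irreducible over Q: it has no rational root (each ±√166 ± √237 is irrational), and any factorization into two quadratics over Q would force √(39342) ∈ Q (pairing opposite roots) or √166, √237 ∈ Q (other pairings), all impossible. Hence [Q(γ):Q] = 4 = [Q(√166, √237):Q], so Q(γ) = Q(√166, √237).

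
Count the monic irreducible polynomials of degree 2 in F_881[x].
There are 387640 monic irreducible polynomials of degree 2 over F_881

Each element of F_{881^2} that lies in no proper subfield is a root of exactly one monic irreducible of degree 2 over F_881, and each such polynomial has 2 distinct roots in F_{881^2}. By Möbius inversion the count is N_881(2) = (1/2) Σ_{d|2} μ(2/d) · 881^d = (1/2)(μ(2)·881^1 + μ(1)·881^2) = 775280/2 = 387640.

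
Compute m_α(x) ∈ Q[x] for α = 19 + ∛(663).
m_α(x) = x^3 - 57x^2 + 1083x - 7522

Set β = α - 19 = ∛(663), so β^3 = 663. Then (α - 19)^3 - 663 = 0, i.e. α is a root of g(x) = (x - 19)^3 - 663 = x^3 - 57x^2 + 1083x - 7522. Since g(x) = h(x - 19) where h(x) = x^3 - 663, and h is irreducible over Q (because 663 is not a perfect cube, so h has no rational root, and a monic cubic with no rational root is irreducible), g is also irreducible (irreducibility is preserved under the substitution x → x - 19). Hence m_α(x) = x^3 - 57x^2 + 1083x - 7522.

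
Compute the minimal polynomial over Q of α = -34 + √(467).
m_α(x) = x^2 + 68x + 689

From α + 34 = √(467), squaring gives (α + 34)^2 = 467, i.e. α^2 + 68α + 1156 = 467, so α^2 + 68α + 689 = 0. The discriminant of x^2 + 68x + 689 is (68)^2 - 4·(689) = 4624 - 2756 = 1868, and 4·(467) is not a perfect square in Q since 467 is squarefree and ≠ 1. Hence x^2 + 68x + 689 is irreducible over Q and is the minimal polynomial of α.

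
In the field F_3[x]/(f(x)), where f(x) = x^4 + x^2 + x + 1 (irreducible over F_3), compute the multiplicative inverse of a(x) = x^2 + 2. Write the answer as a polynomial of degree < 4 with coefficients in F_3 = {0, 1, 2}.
a(x)^(-1) ≡ 2x^3 + x + 2 (mod f(x))

Since f is irreducible over F_3, F_3[x]/(f) is a field and a(x) ≠ 0 has an inverse. Apply the extended Euclidean algorithm to f(x) and a(x) in F_3[x]: f(x) = (x^2 + 2)·a(x) + (x);  a(x) = (x)·(x) + (2). The last nonzero remainder is the constant 2 = gcd(f, a) in F_3. Back-substituting through the division chain expresses 2 = s(x)·a(x) + t(x)·f(x) with s(x) ≡ x^3 + 2x + 1 (mod f), so (x^3 + 2x + 1)·a(x) ≡ 2 (mod f). Multiplying by 2^(-1) ≡ 2 in F_3 gives a(x)^(-1) ≡ 2·(x^3 + 2x + 1) ≡ 2x^3 + x + 2 (mod f). Check: (x^2 + 2)·(2x^3 + x + 2) = 2x^5 + 2x^3 + 2x^2 + 2x + 1 ≡ 1 (mod x^4 + x^2 + x + 1).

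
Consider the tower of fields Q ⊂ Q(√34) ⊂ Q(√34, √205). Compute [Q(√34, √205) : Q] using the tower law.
[Q(√34, √205) : Q] = 4

[Q(√34):Q] = 2 (min poly x^2 - 34, irreducible since 34 is squarefree > 1). For the top step, suppose √205 ∈ Q(√34), say √205 = c + d√34 with c, d ∈ Q. Squaring: 205 = c^2 + 34d^2 + 2cd√34. Since √34 ∉ Q this forces 2cd = 0. If d = 0 then √205 = c ∈ Q, contradicting 205 squarefree > 1. If c = 0 then 205 = 34d^2, so 34·205 = (34d)^2 is a perfect square in Q — but 34·205 = 6970 is not a perfect square (since 34 and 205 are distinct squarefree integers). Contradiction. Hence √205 ∉ Q(√34), so x^2 - 205 stays irreducible over Q(√34) and [Q(√34, √205) : Q(√34)] = 2. By the tower law, [Q(√34, √205) : Q] = 2 · 2 = 4.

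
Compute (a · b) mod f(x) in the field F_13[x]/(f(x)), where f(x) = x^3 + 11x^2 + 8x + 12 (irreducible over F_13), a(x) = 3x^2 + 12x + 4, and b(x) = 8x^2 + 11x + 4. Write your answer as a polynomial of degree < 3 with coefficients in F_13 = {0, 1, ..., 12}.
a · b ≡ 11 (mod f(x))

Multiply in F_13[x]: a(x)·b(x) = (3x^2 + 12x + 4)·(8x^2 + 11x + 4) = 11x^4 + 12x^3 + 7x^2 + x + 3. This has degree ≥ 3, so divide by f(x) over F_13: 11x^4 + 12x^3 + 7x^2 + x + 3 = (11x + 8)·(x^3 + 11x^2 + 8x + 12) + (11). Hence a·b ≡ 11 (mod f). (F_13[x]/(f) is a field with 13^3 = 2197 elements since f is irreducible of degree 3.)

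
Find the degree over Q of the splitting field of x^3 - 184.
[K : Q] = 6

The roots of x^3 - 184 are ∛184, ω∛184, ω^2∛184 where ω = e^(2πi/3) is a primitive cube root of unity, so K = Q(∛184, ω). Now [Q(∛184):Q] = 3 (since 184 is not a perfect cube, x^3 - 184 is irreducible) and [Q(ω):Q] = 2. Both 2 and 3 divide [K:Q], and [K:Q] ≤ 3·2 = 6, so [K:Q] = 6. (Equivalently: Q(∛184) ⊂ R but ω ∉ R, so [K : Q(∛184)] = 2.)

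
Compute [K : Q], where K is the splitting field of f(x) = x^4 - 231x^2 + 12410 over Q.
[K : Q] = 4

Solving the quadratic in x^2: x^2 = (231 ± √(231^2 - 4·12410))/2 = (231 ± √3721)/2 = (231 ± 61)/2, giving x^2 = 85 or x^2 = 146. So f(x) = (x^2 - 85)(x^2 - 146) and the roots of f are ±√85, ±√146. Hence the splitting field is K = Q(√85, √146). Since 85 and 146 are distinct squarefree integers > 1, their product 12410 is not a perfect square, so √146 ∉ Q(√85). By the tower law [K:Q] = [Q(√85,√146):Q(√85)] · [Q(√85):Q] = 2 · 2 = 4.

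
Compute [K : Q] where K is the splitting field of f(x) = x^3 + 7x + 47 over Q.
[K : Q] = 6

By the rational root test, any rational root of the monic integer polynomial f(x) = x^3 + 7x + 47 must be an integer dividing the constant term 47, i.e. one of ±{1, 47}. Evaluating: f(1) = 55, f(-1) = 39, f(47) = 104199, f(-47) = -104105; none is 0, so f has no rational root and is therefore irreducible over Q (a cubic with no linear factor over a field is irreducible). For an irreducible cubic, the Galois group is A_3 or S_3 according as the discriminant disc(f) = -4a^3 - 27b^2 = -4·(7)^3 - 27·(47)^2 = -61015 is or is not a square in Q. Here disc(f) = -61015 is not a perfect square in Q, so the Galois group of f over Q is not contained in A_3 and must be all of S_3. The splitting field has degree |S_3| = 6 over Q, so [K : Q] = 6.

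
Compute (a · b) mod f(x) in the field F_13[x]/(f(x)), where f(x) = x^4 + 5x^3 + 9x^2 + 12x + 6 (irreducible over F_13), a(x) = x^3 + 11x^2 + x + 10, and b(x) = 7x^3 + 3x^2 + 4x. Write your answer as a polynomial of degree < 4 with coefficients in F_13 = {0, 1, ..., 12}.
a · b ≡ 3x^3 + 10x^2 + 7x + 8 (mod f(x))

Multiply in F_13[x]: a(x)·b(x) = (x^3 + 11x^2 + x + 10)·(7x^3 + 3x^2 + 4x) = 7x^6 + 2x^5 + 5x^4 + 8x^2 + x. This has degree ≥ 4, so divide by f(x) over F_13: 7x^6 + 2x^5 + 5x^4 + 8x^2 + x = (7x^2 + 6x + 3)·(x^4 + 5x^3 + 9x^2 + 12x + 6) + (3x^3 + 10x^2 + 7x + 8). Hence a·b ≡ 3x^3 + 10x^2 + 7x + 8 (mod f). (F_13[x]/(f) is a field with 13^4 = 28561 elements since f is irreducible of degree 4.)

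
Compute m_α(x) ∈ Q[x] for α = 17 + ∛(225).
m_α(x) = x^3 - 51x^2 + 867x - 5138

Set β = α - 17 = ∛(225), so β^3 = 225. Then (α - 17)^3 - 225 = 0, i.e. α is a root of g(x) = (x - 17)^3 - 225 = x^3 - 51x^2 + 867x - 5138. Since g(x) = h(x - 17) where h(x) = x^3 - 225, and h is irreducible over Q (because 225 is not a perfect cube, so h has no rational root, and a monic cubic with no rational root is irreducible), g is also irreducible (irreducibility is preserved under the substitution x → x - 17). Hence m_α(x) = x^3 - 51x^2 + 867x - 5138.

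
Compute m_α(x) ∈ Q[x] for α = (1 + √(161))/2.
m_α(x) = x^2 - x - 40

From 2α - 1 = √(161), squaring gives (2α - 1)^2 = 161, i.e. 4α^2 - 4α + 1 = 161, so α^2 - α + (1 - 161)/4 = 0. Since 161 ≡ 1 (mod 4), (1 - 161)/4 = -40 ∈ Z. The polynomial x^2 - x - 40 has discriminant 1 - 4·(-40) = 161, which is not a perfect square in Q (d = 161 is squarefree and ≠ 1), so x^2 - x - 40 is irreducible over Q. It is the minimal polynomial of α.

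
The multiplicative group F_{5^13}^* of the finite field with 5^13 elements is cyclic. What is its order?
|F_{5^13}^*| = 1220703124

F_{5^13} has 5^13 = 1220703125 elements; its multiplicative group consists of all nonzero elements, so |F_{5^13}^*| = 1220703125 - 1 = 1220703124. (It is cyclic since any finite subgroup of the multiplicative group of a field is cyclic.)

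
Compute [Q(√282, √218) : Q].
[Q(√282, √218) : Q] = 4

[Q(√282):Q] = 2 (min poly x^2 - 282, irreducible since 282 is squarefree > 1). For the top step, suppose √218 ∈ Q(√282), say √218 = c + d√282 with c, d ∈ Q. Squaring: 218 = c^2 + 282d^2 + 2cd√282. Since √282 ∉ Q this forces 2cd = 0. If d = 0 then √218 = c ∈ Q, contradicting 218 squarefree > 1. If c = 0 then 218 = 282d^2, so 282·218 = (282d)^2 is a perfect square in Q — but 282·218 = 61476 is not a perfect square (since 282 and 218 are distinct squarefree integers). Contradiction. Hence √218 ∉ Q(√282), so x^2 - 218 stays irreducible over Q(√282) and [Q(√282, √218) : Q(√282)] = 2. By the tower law, [Q(√282, √218) : Q] = 2 · 2 = 4.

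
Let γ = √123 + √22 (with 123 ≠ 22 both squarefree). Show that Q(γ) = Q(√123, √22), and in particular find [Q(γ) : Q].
[Q(γ) : Q] = 4 (equivalently, Q(γ) = Q(√123, √22))

Obviously Q(γ) ⊆ Q(√123, √22), and [Q(√123, √22):Q] = 4 (since 123, 22 are distinct squarefree integers > 1 with 2706 not a perfect square). To show equality we compute the minimal polynomial of γ. From γ = √123 + √22: γ^2 = 123 + 2√(2706) + 22 = 145 + 2√(2706), so γ^2 - 145 = 2√(2706); squaring, (γ^2 - 145)^2 = 4·2706, i.e. γ^4 - 290γ^2 + 21025 - 10824 = 0, i.e. γ^4 - 290γ^2 + 10201 = 0. So γ is a root of x^4 - 290x^2 + 10201. This polynomial is irreducible over Q: it has no rational root (each ±√123 ± √22 is irrational), and any factorization into two quadratics over Q would force √(2706) ∈ Q (pairing opposite roots) or √123, √22 ∈ Q (other pairings), all impossible. Hence [Q(γ):Q] = 4 = [Q(√123, √22):Q], so Q(γ) = Q(√123, √22).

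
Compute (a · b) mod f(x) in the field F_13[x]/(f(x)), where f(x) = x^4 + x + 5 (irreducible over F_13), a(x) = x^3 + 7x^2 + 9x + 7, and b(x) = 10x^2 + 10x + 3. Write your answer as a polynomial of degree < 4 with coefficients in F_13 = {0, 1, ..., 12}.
a · b ≡ 7x^3 + 2x^2 + 6x + 11 (mod f(x))

Multiply in F_13[x]: a(x)·b(x) = (x^3 + 7x^2 + 9x + 7)·(10x^2 + 10x + 3) = 10x^5 + 2x^4 + 7x^3 + 12x^2 + 6x + 8. This has degree ≥ 4, so divide by f(x) over F_13: 10x^5 + 2x^4 + 7x^3 + 12x^2 + 6x + 8 = (10x + 2)·(x^4 + x + 5) + (7x^3 + 2x^2 + 6x + 11). Hence a·b ≡ 7x^3 + 2x^2 + 6x + 11 (mod f). (F_13[x]/(f) is a field with 13^4 = 28561 elements since f is irreducible of degree 4.)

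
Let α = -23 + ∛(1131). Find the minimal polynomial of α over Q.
m_α(x) = x^3 + 69x^2 + 1587x + 11036

Set β = α + 23 = ∛(1131), so β^3 = 1131. Then (α + 23)^3 - 1131 = 0, i.e. α is a root of g(x) = (x + 23)^3 - 1131 = x^3 + 69x^2 + 1587x + 11036. Since g(x) = h(x + 23) where h(x) = x^3 - 1131, and h is irreducible over Q (because 1131 is not a perfect cube, so h has no rational root, and a monic cubic with no rational root is irreducible), g is also irreducible (irreducibility is preserved under the substitution x → x + 23). Hence m_α(x) = x^3 + 69x^2 + 1587x + 11036.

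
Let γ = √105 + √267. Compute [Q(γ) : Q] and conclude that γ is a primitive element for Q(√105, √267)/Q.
[Q(γ) : Q] = 4 (equivalently, Q(γ) = Q(√105, √267))

Obviously Q(γ) ⊆ Q(√105, √267), and [Q(√105, √267):Q] = 4 (since 105, 267 are distinct squarefree integers > 1 with 28035 not a perfect square). To show equality we compute the minimal polynomial of γ. From γ = √105 + √267: γ^2 = 105 + 2√(28035) + 267 = 372 + 2√(28035), so γ^2 - 372 = 2√(28035); squaring, (γ^2 - 372)^2 = 4·28035, i.e. γ^4 - 744γ^2 + 138384 - 112140 = 0, i.e. γ^4 - 744γ^2 + 26244 = 0. So γ is a root of x^4 - 744x^2 + 26244. This polynomial is irreducible over Q: it has no rational root (each ±√105 ± √267 is irrational), and any factorization into two quadratics over Q would force √(28035) ∈ Q (pairing opposite roots) or √105, √267 ∈ Q (other pairings), all impossible. Hence [Q(γ):Q] = 4 = [Q(√105, √267):Q], so Q(γ) = Q(√105, √267).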